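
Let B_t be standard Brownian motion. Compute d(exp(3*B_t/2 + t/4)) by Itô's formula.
d(exp(3*B_t/2 + t/4)) = (11*exp(3*B_t/2 + t/4)/8) dt + (3*exp(3*B_t/2 + t/4)/2) dB_t

Itô's formula for f(t, x): d f(t, B_t) = (f_t + (1/2) f_xx) dt + f_x dB_t. Compute partials of f(t, x) = exp(t/4 + 3*x/2):
  f_t(t,x)  = exp(t/4 + 3*x/2)/4
  f_x(t,x)  = 3*exp(t/4 + 3*x/2)/2
  f_xx(t,x) = 9*exp(t/4 + 3*x/2)/4
Assemble drift = f_t + (1/2) f_xx = 11*exp(t/4 + 3*x/2)/8 and diffusion = f_x = 3*exp(t/4 + 3*x/2)/2. Substituting x = B_t:
  d(exp(3*B_t/2 + t/4)) = (11*exp(3*B_t/2 + t/4)/8) dt + (3*exp(3*B_t/2 + t/4)/2) dB_t.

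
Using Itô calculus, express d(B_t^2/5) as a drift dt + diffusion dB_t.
d(B_t^2/5) = (1/5) dt + (2*B_t/5) dB_t

Itô's formula for f(B_t) gives d f(B_t) = f'(B_t) dB_t + (1/2) f''(B_t) dt. Compute derivatives of f(x) = x^2/5:
  f'(x)  = 2*x/5
  f''(x) = 2/5
Substitute x = B_t and multiply the f'' term by 1/2:
  drift     = (1/2) * (2/5) evaluated at B_t = 1/5
  diffusion = (2*x/5) evaluated at B_t = 2*B_t/5
Therefore d(B_t^2/5) = (1/5) dt + (2*B_t/5) dB_t.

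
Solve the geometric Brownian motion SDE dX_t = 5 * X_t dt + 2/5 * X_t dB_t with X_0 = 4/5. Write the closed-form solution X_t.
X_t = 4/5 * exp((123/25) * t + (2/5) * B_t)

For GBM dX = mu X dt + sigma X dB with X_0 = x_0, apply Itô to Y = log X: dY = (mu - sigma^2/2) dt + sigma dB, so Y_t = log(x_0) + (mu - sigma^2/2) t + sigma B_t and hence X_t = x_0 * exp((mu - sigma^2/2) t + sigma B_t).
With mu = 5, sigma = 2/5, x_0 = 4/5, this gives:
  X_t = 4/5 * exp((123/25) * t + (2/5) * B_t).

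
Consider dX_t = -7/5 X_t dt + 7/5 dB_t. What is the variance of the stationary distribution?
lim Var(X_t) = 7/10

The OU SDE dX = -theta X dt + sigma dB admits the integrating factor exp(theta t): d(exp(theta t) X_t) = sigma exp(theta t) dB_t. Integrating from 0 to t gives X_t = x_0 * exp(-theta t) + sigma * int_0^t exp(-theta (t-s)) dB_s for any initial x_0. The Itô integral has variance (by the Itô isometry) sigma^2 * int_0^t exp(-2 theta (t - s)) ds = sigma^2 * (1 - exp(-2 theta t)) / (2 theta), independent of x_0.
With theta = 7/5, sigma = 7/5:
  Var(X_t) = (7/5)^2 * (1 - exp(-2*7/5 t)) / (2 * 7/5) = 7/10 - 7*exp(-14*t/5)/10.
As t -> infinity, exp(-2*7/5 t) -> 0, so the stationary variance is sigma^2 / (2 theta) = 7/10.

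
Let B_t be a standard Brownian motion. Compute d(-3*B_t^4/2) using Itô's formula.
d(-3*B_t^4/2) = (-9*B_t^2) dt + (-6*B_t^3) dB_t

Itô's formula for f(B_t) gives d f(B_t) = f'(B_t) dB_t + (1/2) f''(B_t) dt. Compute derivatives of f(x) = -3*x^4/2:
  f'(x)  = -6*x^3
  f''(x) = -18*x^2
Substitute x = B_t and multiply the f'' term by 1/2:
  drift     = (1/2) * (-18*x^2) evaluated at B_t = -9*B_t^2
  diffusion = (-6*x^3) evaluated at B_t = -6*B_t^3
Therefore d(-3*B_t^4/2) = (-9*B_t^2) dt + (-6*B_t^3) dB_t.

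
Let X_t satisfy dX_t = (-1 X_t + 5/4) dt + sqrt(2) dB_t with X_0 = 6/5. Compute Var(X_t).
Var(X_t) = 1 - exp(-2*t)

The variance V(t) = Var(X_t) satisfies V'(t) = 2 a V(t) + c^2 with V(0) = 0 (drift coefficient is linear in X, diffusion is constant). With a = -1, c = sqrt(2), the solution is
  V(t) = (c^2 / (2 a)) * (exp(2 a t) - 1)
       = (sqrt(2)^2 / (2*(-1))) * (exp((-2) t) - 1)
       = 1 - exp(-2*t).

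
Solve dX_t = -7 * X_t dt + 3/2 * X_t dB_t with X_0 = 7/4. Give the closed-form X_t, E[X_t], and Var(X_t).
X_t = 7/4 * exp((-65/8) t + (3/2) B_t); E[X_t] = 7*exp(-7*t)/4; Var(X_t) = (49*exp(9*t/4) - 49)*exp(-14*t)/16

For GBM dX = mu X dt + sigma X dB with X_0 = x_0, apply Itô to Y = log X: dY = (mu - sigma^2/2) dt + sigma dB, so Y_t = log(x_0) + (mu - sigma^2/2) t + sigma B_t and hence X_t = x_0 * exp((mu - sigma^2/2) t + sigma B_t).
With mu = -7, sigma = 3/2, x_0 = 7/4, this gives:
  X_t = 7/4 * exp((-65/8) * t + (3/2) * B_t).
Since sigma*B_t ~ Normal(0, sigma^2 t), E[exp(sigma*B_t)] = exp(sigma^2 t / 2); so E[X_t] = x_0 * exp((mu - sigma^2/2) t) * exp(sigma^2 t / 2) = x_0 * exp(mu t) = 7*exp(-7*t)/4.
Var(X_t) = E[X_t^2] - (E[X_t])^2 = x_0^2 * exp(2 mu t) * (exp(sigma^2 t) - 1) = (49*exp(9*t/4) - 49)*exp(-14*t)/16.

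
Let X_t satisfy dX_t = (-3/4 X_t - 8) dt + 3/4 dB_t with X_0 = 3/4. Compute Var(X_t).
Var(X_t) = 3/8 - 3*exp(-3*t/2)/8

The variance V(t) = Var(X_t) satisfies V'(t) = 2 a V(t) + c^2 with V(0) = 0 (drift coefficient is linear in X, diffusion is constant). With a = -3/4, c = 3/4, the solution is
  V(t) = (c^2 / (2 a)) * (exp(2 a t) - 1)
       = ((3/4)^2 / (2*(-3/4))) * (exp((-3/2) t) - 1)
       = 3/8 - 3*exp(-3*t/2)/8.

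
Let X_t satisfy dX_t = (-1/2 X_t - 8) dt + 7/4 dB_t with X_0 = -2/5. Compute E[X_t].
E[X_t] = -16 + 78*exp(-t/2)/5

Taking expectations and using E[dB_t] = 0, the mean m(t) = E[X_t] satisfies the ODE m'(t) = a m(t) + b with m(0) = x_0. With a = -1/2, b = -8, x_0 = -2/5, the solution is
  m(t) = x_0 * exp(a t) + (b/a) * (exp(a t) - 1)
       = (-2/5) * exp((-1/2) t) + ((-8)/(-1/2)) * (exp((-1/2) t) - 1)
       = -16 + 78*exp(-t/2)/5.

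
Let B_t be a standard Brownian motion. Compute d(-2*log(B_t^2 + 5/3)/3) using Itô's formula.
d(-2*log(B_t^2 + 5/3)/3) = (2*(3*B_t^2 - 5)/(3*B_t^2 + 5)^2) dt + (-4*B_t/(3*B_t^2 + 5)) dB_t

Itô's formula for f(B_t) gives d f(B_t) = f'(B_t) dB_t + (1/2) f''(B_t) dt. Compute derivatives of f(x) = -2*log(x^2 + 5/3)/3:
  f'(x)  = -4*x/(3*x^2 + 5)
  f''(x) = 4*(3*x^2 - 5)/(3*x^2 + 5)^2
Substitute x = B_t and multiply the f'' term by 1/2:
  drift     = (1/2) * (4*(3*x^2 - 5)/(3*x^2 + 5)^2) evaluated at B_t = 2*(3*B_t^2 - 5)/(3*B_t^2 + 5)^2
  diffusion = (-4*x/(3*x^2 + 5)) evaluated at B_t = -4*B_t/(3*B_t^2 + 5)
Therefore d(-2*log(B_t^2 + 5/3)/3) = (2*(3*B_t^2 - 5)/(3*B_t^2 + 5)^2) dt + (-4*B_t/(3*B_t^2 + 5)) dB_t.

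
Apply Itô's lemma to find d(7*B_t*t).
d(7*B_t*t) = (7*B_t) dt + (7*t) dB_t

Itô's formula for f(t, x): d f(t, B_t) = (f_t + (1/2) f_xx) dt + f_x dB_t. Compute partials of f(t, x) = 7*t*x:
  f_t(t,x)  = 7*x
  f_x(t,x)  = 7*t
  f_xx(t,x) = 0
Assemble drift = f_t + (1/2) f_xx = 7*x and diffusion = f_x = 7*t. Substituting x = B_t:
  d(7*B_t*t) = (7*B_t) dt + (7*t) dB_t.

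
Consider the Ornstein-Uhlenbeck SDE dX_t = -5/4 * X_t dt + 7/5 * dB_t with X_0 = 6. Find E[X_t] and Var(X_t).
E[X_t] = 6*exp(-5*t/4); Var(X_t) = 98/125 - 98*exp(-5*t/2)/125

The OU SDE dX = -theta X dt + sigma dB admits the integrating factor exp(theta t): d(exp(theta t) X_t) = sigma exp(theta t) dB_t. Integrating from 0 to t:
  X_t = x_0 * exp(-theta t) + sigma * int_0^t exp(-theta (t-s)) dB_s.
The Itô integral has mean 0 and (by the Itô isometry) variance sigma^2 * int_0^t exp(-2 theta (t - s)) ds = sigma^2 * (1 - exp(-2 theta t)) / (2 theta).
With theta = 5/4, sigma = 7/5, x_0 = 6:
  E[X_t] = 6 * exp(-5/4 t) = 6*exp(-5*t/4)
  Var(X_t) = (7/5)^2 * (1 - exp(-2*5/4 t)) / (2 * 5/4) = 98/125 - 98*exp(-5*t/2)/125.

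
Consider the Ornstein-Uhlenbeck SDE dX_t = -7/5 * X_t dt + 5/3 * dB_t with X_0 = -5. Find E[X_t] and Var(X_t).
E[X_t] = -5*exp(-7*t/5); Var(X_t) = 125/126 - 125*exp(-14*t/5)/126

The OU SDE dX = -theta X dt + sigma dB admits the integrating factor exp(theta t): d(exp(theta t) X_t) = sigma exp(theta t) dB_t. Integrating from 0 to t:
  X_t = x_0 * exp(-theta t) + sigma * int_0^t exp(-theta (t-s)) dB_s.
The Itô integral has mean 0 and (by the Itô isometry) variance sigma^2 * int_0^t exp(-2 theta (t - s)) ds = sigma^2 * (1 - exp(-2 theta t)) / (2 theta).
With theta = 7/5, sigma = 5/3, x_0 = -5:
  E[X_t] = -5 * exp(-7/5 t) = -5*exp(-7*t/5)
  Var(X_t) = (5/3)^2 * (1 - exp(-2*7/5 t)) / (2 * 7/5) = 125/126 - 125*exp(-14*t/5)/126.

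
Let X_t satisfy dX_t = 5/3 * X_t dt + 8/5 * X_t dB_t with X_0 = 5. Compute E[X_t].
E[X_t] = 5*exp(5*t/3)

For GBM dX = mu X dt + sigma X dB with X_0 = x_0, apply Itô to Y = log X: dY = (mu - sigma^2/2) dt + sigma dB, so Y_t = log(x_0) + (mu - sigma^2/2) t + sigma B_t and hence X_t = x_0 * exp((mu - sigma^2/2) t + sigma B_t).
With mu = 5/3, sigma = 8/5, x_0 = 5, this gives:
  X_t = 5 * exp((29/75) * t + (8/5) * B_t).
Since sigma*B_t ~ Normal(0, sigma^2 t), E[exp(sigma*B_t)] = exp(sigma^2 t / 2); so E[X_t] = x_0 * exp((mu - sigma^2/2) t) * exp(sigma^2 t / 2) = x_0 * exp(mu t) = 5*exp(5*t/3).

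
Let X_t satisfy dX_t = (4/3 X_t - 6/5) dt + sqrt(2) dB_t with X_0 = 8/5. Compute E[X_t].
E[X_t] = 7*exp(4*t/3)/10 + 9/10

Taking expectations and using E[dB_t] = 0, the mean m(t) = E[X_t] satisfies the ODE m'(t) = a m(t) + b with m(0) = x_0. With a = 4/3, b = -6/5, x_0 = 8/5, the solution is
  m(t) = x_0 * exp(a t) + (b/a) * (exp(a t) - 1)
       = (8/5) * exp((4/3) t) + ((-6/5)/(4/3)) * (exp((4/3) t) - 1)
       = 7*exp(4*t/3)/10 + 9/10.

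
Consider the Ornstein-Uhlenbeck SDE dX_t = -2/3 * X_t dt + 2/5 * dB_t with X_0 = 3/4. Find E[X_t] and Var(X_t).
E[X_t] = 3*exp(-2*t/3)/4; Var(X_t) = 3/25 - 3*exp(-4*t/3)/25

The OU SDE dX = -theta X dt + sigma dB admits the integrating factor exp(theta t): d(exp(theta t) X_t) = sigma exp(theta t) dB_t. Integrating from 0 to t:
  X_t = x_0 * exp(-theta t) + sigma * int_0^t exp(-theta (t-s)) dB_s.
The Itô integral has mean 0 and (by the Itô isometry) variance sigma^2 * int_0^t exp(-2 theta (t - s)) ds = sigma^2 * (1 - exp(-2 theta t)) / (2 theta).
With theta = 2/3, sigma = 2/5, x_0 = 3/4:
  E[X_t] = 3/4 * exp(-2/3 t) = 3*exp(-2*t/3)/4
  Var(X_t) = (2/5)^2 * (1 - exp(-2*2/3 t)) / (2 * 2/3) = 3/25 - 3*exp(-4*t/3)/25.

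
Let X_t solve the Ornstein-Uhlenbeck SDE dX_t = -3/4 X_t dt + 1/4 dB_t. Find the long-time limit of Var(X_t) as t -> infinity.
lim Var(X_t) = 1/24

The OU SDE dX = -theta X dt + sigma dB admits the integrating factor exp(theta t): d(exp(theta t) X_t) = sigma exp(theta t) dB_t. Integrating from 0 to t gives X_t = x_0 * exp(-theta t) + sigma * int_0^t exp(-theta (t-s)) dB_s for any initial x_0. The Itô integral has variance (by the Itô isometry) sigma^2 * int_0^t exp(-2 theta (t - s)) ds = sigma^2 * (1 - exp(-2 theta t)) / (2 theta), independent of x_0.
With theta = 3/4, sigma = 1/4:
  Var(X_t) = (1/4)^2 * (1 - exp(-2*3/4 t)) / (2 * 3/4) = 1/24 - exp(-3*t/2)/24.
As t -> infinity, exp(-2*3/4 t) -> 0, so the stationary variance is sigma^2 / (2 theta) = 1/24.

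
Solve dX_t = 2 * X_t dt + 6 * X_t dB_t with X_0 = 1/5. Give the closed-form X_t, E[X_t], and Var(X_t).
X_t = 1/5 * exp((-16) t + (6) B_t); E[X_t] = exp(2*t)/5; Var(X_t) = (exp(36*t) - 1)*exp(4*t)/25

For GBM dX = mu X dt + sigma X dB with X_0 = x_0, apply Itô to Y = log X: dY = (mu - sigma^2/2) dt + sigma dB, so Y_t = log(x_0) + (mu - sigma^2/2) t + sigma B_t and hence X_t = x_0 * exp((mu - sigma^2/2) t + sigma B_t).
With mu = 2, sigma = 6, x_0 = 1/5, this gives:
  X_t = 1/5 * exp((-16) * t + (6) * B_t).
Since sigma*B_t ~ Normal(0, sigma^2 t), E[exp(sigma*B_t)] = exp(sigma^2 t / 2); so E[X_t] = x_0 * exp((mu - sigma^2/2) t) * exp(sigma^2 t / 2) = x_0 * exp(mu t) = exp(2*t)/5.
Var(X_t) = E[X_t^2] - (E[X_t])^2 = x_0^2 * exp(2 mu t) * (exp(sigma^2 t) - 1) = (exp(36*t) - 1)*exp(4*t)/25.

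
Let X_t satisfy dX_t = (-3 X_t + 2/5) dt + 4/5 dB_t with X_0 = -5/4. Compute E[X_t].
E[X_t] = 2/15 - 83*exp(-3*t)/60

Taking expectations and using E[dB_t] = 0, the mean m(t) = E[X_t] satisfies the ODE m'(t) = a m(t) + b with m(0) = x_0. With a = -3, b = 2/5, x_0 = -5/4, the solution is
  m(t) = x_0 * exp(a t) + (b/a) * (exp(a t) - 1)
       = (-5/4) * exp((-3) t) + ((2/5)/(-3)) * (exp((-3) t) - 1)
       = 2/15 - 83*exp(-3*t)/60.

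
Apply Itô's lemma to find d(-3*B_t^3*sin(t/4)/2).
d(-3*B_t^3*sin(t/4)/2) = (-3*B_t*(B_t^2*cos(t/4) + 12*sin(t/4))/8) dt + (-9*B_t^2*sin(t/4)/2) dB_t

Itô's formula for f(t, x): d f(t, B_t) = (f_t + (1/2) f_xx) dt + f_x dB_t. Compute partials of f(t, x) = -3*x^3*sin(t/4)/2:
  f_t(t,x)  = -3*x^3*cos(t/4)/8
  f_x(t,x)  = -9*x^2*sin(t/4)/2
  f_xx(t,x) = -9*x*sin(t/4)
Assemble drift = f_t + (1/2) f_xx = -3*x*(x^2*cos(t/4) + 12*sin(t/4))/8 and diffusion = f_x = -9*x^2*sin(t/4)/2. Substituting x = B_t:
  d(-3*B_t^3*sin(t/4)/2) = (-3*B_t*(B_t^2*cos(t/4) + 12*sin(t/4))/8) dt + (-9*B_t^2*sin(t/4)/2) dB_t.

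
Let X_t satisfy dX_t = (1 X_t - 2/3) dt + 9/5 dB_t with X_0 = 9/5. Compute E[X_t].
E[X_t] = 17*exp(t)/15 + 2/3

Taking expectations and using E[dB_t] = 0, the mean m(t) = E[X_t] satisfies the ODE m'(t) = a m(t) + b with m(0) = x_0. With a = 1, b = -2/3, x_0 = 9/5, the solution is
  m(t) = x_0 * exp(a t) + (b/a) * (exp(a t) - 1)
       = (9/5) * exp(1 t) + ((-2/3)/1) * (exp(1 t) - 1)
       = 17*exp(t)/15 + 2/3.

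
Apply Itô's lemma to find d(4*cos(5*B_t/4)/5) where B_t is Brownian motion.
d(4*cos(5*B_t/4)/5) = (-5*cos(5*B_t/4)/8) dt + (-sin(5*B_t/4)) dB_t

Itô's formula for f(B_t) gives d f(B_t) = f'(B_t) dB_t + (1/2) f''(B_t) dt. Compute derivatives of f(x) = 4*cos(5*x/4)/5:
  f'(x)  = -sin(5*x/4)
  f''(x) = -5*cos(5*x/4)/4
Substitute x = B_t and multiply the f'' term by 1/2:
  drift     = (1/2) * (-5*cos(5*x/4)/4) evaluated at B_t = -5*cos(5*B_t/4)/8
  diffusion = (-sin(5*x/4)) evaluated at B_t = -sin(5*B_t/4)
Therefore d(4*cos(5*B_t/4)/5) = (-5*cos(5*B_t/4)/8) dt + (-sin(5*B_t/4)) dB_t.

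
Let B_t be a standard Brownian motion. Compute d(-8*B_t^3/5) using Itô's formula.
d(-8*B_t^3/5) = (-24*B_t/5) dt + (-24*B_t^2/5) dB_t

Itô's formula for f(B_t) gives d f(B_t) = f'(B_t) dB_t + (1/2) f''(B_t) dt. Compute derivatives of f(x) = -8*x^3/5:
  f'(x)  = -24*x^2/5
  f''(x) = -48*x/5
Substitute x = B_t and multiply the f'' term by 1/2:
  drift     = (1/2) * (-48*x/5) evaluated at B_t = -24*B_t/5
  diffusion = (-24*x^2/5) evaluated at B_t = -24*B_t^2/5
Therefore d(-8*B_t^3/5) = (-24*B_t/5) dt + (-24*B_t^2/5) dB_t.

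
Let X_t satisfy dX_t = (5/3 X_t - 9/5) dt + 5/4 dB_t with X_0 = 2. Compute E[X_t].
E[X_t] = 23*exp(5*t/3)/25 + 27/25

Taking expectations and using E[dB_t] = 0, the mean m(t) = E[X_t] satisfies the ODE m'(t) = a m(t) + b with m(0) = x_0. With a = 5/3, b = -9/5, x_0 = 2, the solution is
  m(t) = x_0 * exp(a t) + (b/a) * (exp(a t) - 1)
       = 2 * exp((5/3) t) + ((-9/5)/(5/3)) * (exp((5/3) t) - 1)
       = 23*exp(5*t/3)/25 + 27/25.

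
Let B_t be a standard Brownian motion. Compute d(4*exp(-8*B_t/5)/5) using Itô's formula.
d(4*exp(-8*B_t/5)/5) = (128*exp(-8*B_t/5)/125) dt + (-32*exp(-8*B_t/5)/25) dB_t

Itô's formula for f(B_t) gives d f(B_t) = f'(B_t) dB_t + (1/2) f''(B_t) dt. Compute derivatives of f(x) = 4*exp(-8*x/5)/5:
  f'(x)  = -32*exp(-8*x/5)/25
  f''(x) = 256*exp(-8*x/5)/125
Substitute x = B_t and multiply the f'' term by 1/2:
  drift     = (1/2) * (256*exp(-8*x/5)/125) evaluated at B_t = 128*exp(-8*B_t/5)/125
  diffusion = (-32*exp(-8*x/5)/25) evaluated at B_t = -32*exp(-8*B_t/5)/25
Therefore d(4*exp(-8*B_t/5)/5) = (128*exp(-8*B_t/5)/125) dt + (-32*exp(-8*B_t/5)/25) dB_t.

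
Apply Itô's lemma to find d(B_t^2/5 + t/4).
d(B_t^2/5 + t/4) = (9/20) dt + (2*B_t/5) dB_t

Itô's formula for f(t, x): d f(t, B_t) = (f_t + (1/2) f_xx) dt + f_x dB_t. Compute partials of f(t, x) = t/4 + x^2/5:
  f_t(t,x)  = 1/4
  f_x(t,x)  = 2*x/5
  f_xx(t,x) = 2/5
Assemble drift = f_t + (1/2) f_xx = 9/20 and diffusion = f_x = 2*x/5. Substituting x = B_t:
  d(B_t^2/5 + t/4) = (9/20) dt + (2*B_t/5) dB_t.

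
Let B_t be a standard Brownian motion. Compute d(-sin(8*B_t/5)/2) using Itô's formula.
d(-sin(8*B_t/5)/2) = (16*sin(8*B_t/5)/25) dt + (-4*cos(8*B_t/5)/5) dB_t

Itô's formula for f(B_t) gives d f(B_t) = f'(B_t) dB_t + (1/2) f''(B_t) dt. Compute derivatives of f(x) = -sin(8*x/5)/2:
  f'(x)  = -4*cos(8*x/5)/5
  f''(x) = 32*sin(8*x/5)/25
Substitute x = B_t and multiply the f'' term by 1/2:
  drift     = (1/2) * (32*sin(8*x/5)/25) evaluated at B_t = 16*sin(8*B_t/5)/25
  diffusion = (-4*cos(8*x/5)/5) evaluated at B_t = -4*cos(8*B_t/5)/5
Therefore d(-sin(8*B_t/5)/2) = (16*sin(8*B_t/5)/25) dt + (-4*cos(8*B_t/5)/5) dB_t.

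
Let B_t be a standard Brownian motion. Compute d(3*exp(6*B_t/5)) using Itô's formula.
d(3*exp(6*B_t/5)) = (54*exp(6*B_t/5)/25) dt + (18*exp(6*B_t/5)/5) dB_t

Itô's formula for f(B_t) gives d f(B_t) = f'(B_t) dB_t + (1/2) f''(B_t) dt. Compute derivatives of f(x) = 3*exp(6*x/5):
  f'(x)  = 18*exp(6*x/5)/5
  f''(x) = 108*exp(6*x/5)/25
Substitute x = B_t and multiply the f'' term by 1/2:
  drift     = (1/2) * (108*exp(6*x/5)/25) evaluated at B_t = 54*exp(6*B_t/5)/25
  diffusion = (18*exp(6*x/5)/5) evaluated at B_t = 18*exp(6*B_t/5)/5
Therefore d(3*exp(6*B_t/5)) = (54*exp(6*B_t/5)/25) dt + (18*exp(6*B_t/5)/5) dB_t.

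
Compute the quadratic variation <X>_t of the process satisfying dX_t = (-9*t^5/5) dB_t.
<X>_t = 81*t^11/275

For an Itô process dX_t = a(t) dt + b(t) dB_t, the quadratic variation is <X>_t = int_0^t b(s)^2 ds (the drift term does not contribute). Here b(s) = -9*s^5/5, so
  b(s)^2 = 81*s^10/25.
Integrating from 0 to t:
  <X>_t = int_0^t (81*s^10/25) ds = 81*t^11/275.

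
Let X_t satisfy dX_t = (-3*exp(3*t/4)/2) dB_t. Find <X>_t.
<X>_t = 3*exp(3*t/2)/2 - 3/2

For an Itô process dX_t = a(t) dt + b(t) dB_t, the quadratic variation is <X>_t = int_0^t b(s)^2 ds (the drift term does not contribute). Here b(s) = -3*exp(3*s/4)/2, so
  b(s)^2 = 9*exp(3*s/2)/4.
Integrating from 0 to t:
  <X>_t = int_0^t (9*exp(3*s/2)/4) ds = 3*exp(3*t/2)/2 - 3/2.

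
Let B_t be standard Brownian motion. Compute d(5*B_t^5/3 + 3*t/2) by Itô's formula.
d(5*B_t^5/3 + 3*t/2) = (50*B_t^3/3 + 3/2) dt + (25*B_t^4/3) dB_t

Itô's formula for f(t, x): d f(t, B_t) = (f_t + (1/2) f_xx) dt + f_x dB_t. Compute partials of f(t, x) = 3*t/2 + 5*x^5/3:
  f_t(t,x)  = 3/2
  f_x(t,x)  = 25*x^4/3
  f_xx(t,x) = 100*x^3/3
Assemble drift = f_t + (1/2) f_xx = 50*x^3/3 + 3/2 and diffusion = f_x = 25*x^4/3. Substituting x = B_t:
  d(5*B_t^5/3 + 3*t/2) = (50*B_t^3/3 + 3/2) dt + (25*B_t^4/3) dB_t.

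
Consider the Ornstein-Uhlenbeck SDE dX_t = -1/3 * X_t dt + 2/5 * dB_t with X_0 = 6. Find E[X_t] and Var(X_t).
E[X_t] = 6*exp(-t/3); Var(X_t) = 6/25 - 6*exp(-2*t/3)/25

The OU SDE dX = -theta X dt + sigma dB admits the integrating factor exp(theta t): d(exp(theta t) X_t) = sigma exp(theta t) dB_t. Integrating from 0 to t:
  X_t = x_0 * exp(-theta t) + sigma * int_0^t exp(-theta (t-s)) dB_s.
The Itô integral has mean 0 and (by the Itô isometry) variance sigma^2 * int_0^t exp(-2 theta (t - s)) ds = sigma^2 * (1 - exp(-2 theta t)) / (2 theta).
With theta = 1/3, sigma = 2/5, x_0 = 6:
  E[X_t] = 6 * exp(-1/3 t) = 6*exp(-t/3)
  Var(X_t) = (2/5)^2 * (1 - exp(-2*1/3 t)) / (2 * 1/3) = 6/25 - 6*exp(-2*t/3)/25.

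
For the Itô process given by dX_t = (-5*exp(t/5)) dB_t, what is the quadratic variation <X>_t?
<X>_t = 125*exp(2*t/5)/2 - 125/2

For an Itô process dX_t = a(t) dt + b(t) dB_t, the quadratic variation is <X>_t = int_0^t b(s)^2 ds (the drift term does not contribute). Here b(s) = -5*exp(s/5), so
  b(s)^2 = 25*exp(2*s/5).
Integrating from 0 to t:
  <X>_t = int_0^t (25*exp(2*s/5)) ds = 125*exp(2*t/5)/2 - 125/2.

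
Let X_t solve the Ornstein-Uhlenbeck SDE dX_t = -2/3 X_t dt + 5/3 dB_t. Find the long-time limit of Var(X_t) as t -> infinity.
lim Var(X_t) = 25/12

The OU SDE dX = -theta X dt + sigma dB admits the integrating factor exp(theta t): d(exp(theta t) X_t) = sigma exp(theta t) dB_t. Integrating from 0 to t gives X_t = x_0 * exp(-theta t) + sigma * int_0^t exp(-theta (t-s)) dB_s for any initial x_0. The Itô integral has variance (by the Itô isometry) sigma^2 * int_0^t exp(-2 theta (t - s)) ds = sigma^2 * (1 - exp(-2 theta t)) / (2 theta), independent of x_0.
With theta = 2/3, sigma = 5/3:
  Var(X_t) = (5/3)^2 * (1 - exp(-2*2/3 t)) / (2 * 2/3) = 25/12 - 25*exp(-4*t/3)/12.
As t -> infinity, exp(-2*2/3 t) -> 0, so the stationary variance is sigma^2 / (2 theta) = 25/12.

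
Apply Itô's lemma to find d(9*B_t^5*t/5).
d(9*B_t^5*t/5) = (9*B_t^3*(B_t^2 + 10*t)/5) dt + (9*B_t^4*t) dB_t

Itô's formula for f(t, x): d f(t, B_t) = (f_t + (1/2) f_xx) dt + f_x dB_t. Compute partials of f(t, x) = 9*t*x^5/5:
  f_t(t,x)  = 9*x^5/5
  f_x(t,x)  = 9*t*x^4
  f_xx(t,x) = 36*t*x^3
Assemble drift = f_t + (1/2) f_xx = 9*x^3*(10*t + x^2)/5 and diffusion = f_x = 9*t*x^4. Substituting x = B_t:
  d(9*B_t^5*t/5) = (9*B_t^3*(B_t^2 + 10*t)/5) dt + (9*B_t^4*t) dB_t.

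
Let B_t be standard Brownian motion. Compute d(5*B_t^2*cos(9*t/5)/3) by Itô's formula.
d(5*B_t^2*cos(9*t/5)/3) = (-3*B_t^2*sin(9*t/5) + 5*cos(9*t/5)/3) dt + (10*B_t*cos(9*t/5)/3) dB_t

Itô's formula for f(t, x): d f(t, B_t) = (f_t + (1/2) f_xx) dt + f_x dB_t. Compute partials of f(t, x) = 5*x^2*cos(9*t/5)/3:
  f_t(t,x)  = -3*x^2*sin(9*t/5)
  f_x(t,x)  = 10*x*cos(9*t/5)/3
  f_xx(t,x) = 10*cos(9*t/5)/3
Assemble drift = f_t + (1/2) f_xx = -3*x^2*sin(9*t/5) + 5*cos(9*t/5)/3 and diffusion = f_x = 10*x*cos(9*t/5)/3. Substituting x = B_t:
  d(5*B_t^2*cos(9*t/5)/3) = (-3*B_t^2*sin(9*t/5) + 5*cos(9*t/5)/3) dt + (10*B_t*cos(9*t/5)/3) dB_t.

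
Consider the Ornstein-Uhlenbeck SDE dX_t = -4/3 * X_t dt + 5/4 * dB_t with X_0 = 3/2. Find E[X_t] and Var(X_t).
E[X_t] = 3*exp(-4*t/3)/2; Var(X_t) = 75/128 - 75*exp(-8*t/3)/128

The OU SDE dX = -theta X dt + sigma dB admits the integrating factor exp(theta t): d(exp(theta t) X_t) = sigma exp(theta t) dB_t. Integrating from 0 to t:
  X_t = x_0 * exp(-theta t) + sigma * int_0^t exp(-theta (t-s)) dB_s.
The Itô integral has mean 0 and (by the Itô isometry) variance sigma^2 * int_0^t exp(-2 theta (t - s)) ds = sigma^2 * (1 - exp(-2 theta t)) / (2 theta).
With theta = 4/3, sigma = 5/4, x_0 = 3/2:
  E[X_t] = 3/2 * exp(-4/3 t) = 3*exp(-4*t/3)/2
  Var(X_t) = (5/4)^2 * (1 - exp(-2*4/3 t)) / (2 * 4/3) = 75/128 - 75*exp(-8*t/3)/128.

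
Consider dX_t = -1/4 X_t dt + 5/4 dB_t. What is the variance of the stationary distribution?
lim Var(X_t) = 25/8

The OU SDE dX = -theta X dt + sigma dB admits the integrating factor exp(theta t): d(exp(theta t) X_t) = sigma exp(theta t) dB_t. Integrating from 0 to t gives X_t = x_0 * exp(-theta t) + sigma * int_0^t exp(-theta (t-s)) dB_s for any initial x_0. The Itô integral has variance (by the Itô isometry) sigma^2 * int_0^t exp(-2 theta (t - s)) ds = sigma^2 * (1 - exp(-2 theta t)) / (2 theta), independent of x_0.
With theta = 1/4, sigma = 5/4:
  Var(X_t) = (5/4)^2 * (1 - exp(-2*1/4 t)) / (2 * 1/4) = 25/8 - 25*exp(-t/2)/8.
As t -> infinity, exp(-2*1/4 t) -> 0, so the stationary variance is sigma^2 / (2 theta) = 25/8.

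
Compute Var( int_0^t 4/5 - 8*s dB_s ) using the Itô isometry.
Var = 16*t*(100*t^2 - 30*t + 3)/75

The Itô integral of a deterministic integrand f(s) has mean 0 because each increment f(s) * (B_{s+ds} - B_s) has mean 0. By the Itô isometry:
  Var( int_0^t f(s) dB_s ) = E[ (int_0^t f(s) dB_s)^2 ] = int_0^t f(s)^2 ds.
Here f(s) = 4/5 - 8*s, so f(s)^2 = 16*(10*s - 1)^2/25. Integrate:
  int_0^t (16*(10*s - 1)^2/25) ds = 16*t*(100*t^2 - 30*t + 3)/75.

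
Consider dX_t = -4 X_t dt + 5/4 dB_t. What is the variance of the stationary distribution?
lim Var(X_t) = 25/128

The OU SDE dX = -theta X dt + sigma dB admits the integrating factor exp(theta t): d(exp(theta t) X_t) = sigma exp(theta t) dB_t. Integrating from 0 to t gives X_t = x_0 * exp(-theta t) + sigma * int_0^t exp(-theta (t-s)) dB_s for any initial x_0. The Itô integral has variance (by the Itô isometry) sigma^2 * int_0^t exp(-2 theta (t - s)) ds = sigma^2 * (1 - exp(-2 theta t)) / (2 theta), independent of x_0.
With theta = 4, sigma = 5/4:
  Var(X_t) = (5/4)^2 * (1 - exp(-2*4 t)) / (2 * 4) = 25/128 - 25*exp(-8*t)/128.
As t -> infinity, exp(-2*4 t) -> 0, so the stationary variance is sigma^2 / (2 theta) = 25/128.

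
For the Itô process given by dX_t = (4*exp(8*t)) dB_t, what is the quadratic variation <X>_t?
<X>_t = exp(16*t) - 1

For an Itô process dX_t = a(t) dt + b(t) dB_t, the quadratic variation is <X>_t = int_0^t b(s)^2 ds (the drift term does not contribute). Here b(s) = 4*exp(8*s), so
  b(s)^2 = 16*exp(16*s).
Integrating from 0 to t:
  <X>_t = int_0^t (16*exp(16*s)) ds = exp(16*t) - 1.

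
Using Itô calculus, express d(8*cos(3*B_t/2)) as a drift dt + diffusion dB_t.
d(8*cos(3*B_t/2)) = (-9*cos(3*B_t/2)) dt + (-12*sin(3*B_t/2)) dB_t

Itô's formula for f(B_t) gives d f(B_t) = f'(B_t) dB_t + (1/2) f''(B_t) dt. Compute derivatives of f(x) = 8*cos(3*x/2):
  f'(x)  = -12*sin(3*x/2)
  f''(x) = -18*cos(3*x/2)
Substitute x = B_t and multiply the f'' term by 1/2:
  drift     = (1/2) * (-18*cos(3*x/2)) evaluated at B_t = -9*cos(3*B_t/2)
  diffusion = (-12*sin(3*x/2)) evaluated at B_t = -12*sin(3*B_t/2)
Therefore d(8*cos(3*B_t/2)) = (-9*cos(3*B_t/2)) dt + (-12*sin(3*B_t/2)) dB_t.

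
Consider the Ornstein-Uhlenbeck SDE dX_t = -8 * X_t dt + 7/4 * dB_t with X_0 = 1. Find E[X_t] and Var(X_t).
E[X_t] = exp(-8*t); Var(X_t) = 49/256 - 49*exp(-16*t)/256

The OU SDE dX = -theta X dt + sigma dB admits the integrating factor exp(theta t): d(exp(theta t) X_t) = sigma exp(theta t) dB_t. Integrating from 0 to t:
  X_t = x_0 * exp(-theta t) + sigma * int_0^t exp(-theta (t-s)) dB_s.
The Itô integral has mean 0 and (by the Itô isometry) variance sigma^2 * int_0^t exp(-2 theta (t - s)) ds = sigma^2 * (1 - exp(-2 theta t)) / (2 theta).
With theta = 8, sigma = 7/4, x_0 = 1:
  E[X_t] = 1 * exp(-8 t) = exp(-8*t)
  Var(X_t) = (7/4)^2 * (1 - exp(-2*8 t)) / (2 * 8) = 49/256 - 49*exp(-16*t)/256.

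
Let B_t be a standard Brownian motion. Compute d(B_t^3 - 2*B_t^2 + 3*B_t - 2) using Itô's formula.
d(B_t^3 - 2*B_t^2 + 3*B_t - 2) = (3*B_t - 2) dt + (3*B_t^2 - 4*B_t + 3) dB_t

Itô's formula for f(B_t) gives d f(B_t) = f'(B_t) dB_t + (1/2) f''(B_t) dt. Compute derivatives of f(x) = x^3 - 2*x^2 + 3*x - 2:
  f'(x)  = 3*x^2 - 4*x + 3
  f''(x) = 6*x - 4
Substitute x = B_t and multiply the f'' term by 1/2:
  drift     = (1/2) * (6*x - 4) evaluated at B_t = 3*B_t - 2
  diffusion = (3*x^2 - 4*x + 3) evaluated at B_t = 3*B_t^2 - 4*B_t + 3
Therefore d(B_t^3 - 2*B_t^2 + 3*B_t - 2) = (3*B_t - 2) dt + (3*B_t^2 - 4*B_t + 3) dB_t.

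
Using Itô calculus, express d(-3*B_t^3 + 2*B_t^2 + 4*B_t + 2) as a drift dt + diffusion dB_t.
d(-3*B_t^3 + 2*B_t^2 + 4*B_t + 2) = (2 - 9*B_t) dt + (-9*B_t^2 + 4*B_t + 4) dB_t

Itô's formula for f(B_t) gives d f(B_t) = f'(B_t) dB_t + (1/2) f''(B_t) dt. Compute derivatives of f(x) = -3*x^3 + 2*x^2 + 4*x + 2:
  f'(x)  = -9*x^2 + 4*x + 4
  f''(x) = 4 - 18*x
Substitute x = B_t and multiply the f'' term by 1/2:
  drift     = (1/2) * (4 - 18*x) evaluated at B_t = 2 - 9*B_t
  diffusion = (-9*x^2 + 4*x + 4) evaluated at B_t = -9*B_t^2 + 4*B_t + 4
Therefore d(-3*B_t^3 + 2*B_t^2 + 4*B_t + 2) = (2 - 9*B_t) dt + (-9*B_t^2 + 4*B_t + 4) dB_t.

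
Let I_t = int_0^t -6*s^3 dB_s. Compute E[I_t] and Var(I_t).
E[I_t] = 0; Var(I_t) = 36*t^7/7

The Itô integral of a deterministic integrand f(s) has mean 0 because each increment f(s) * (B_{s+ds} - B_s) has mean 0. By the Itô isometry:
  Var( int_0^t f(s) dB_s ) = E[ (int_0^t f(s) dB_s)^2 ] = int_0^t f(s)^2 ds.
Here f(s) = -6*s^3, so f(s)^2 = 36*s^6. Integrate:
  int_0^t (36*s^6) ds = 36*t^7/7.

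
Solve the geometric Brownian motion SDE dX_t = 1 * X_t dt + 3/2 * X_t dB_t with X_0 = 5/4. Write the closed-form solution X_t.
X_t = 5/4 * exp((-1/8) * t + (3/2) * B_t)

For GBM dX = mu X dt + sigma X dB with X_0 = x_0, apply Itô to Y = log X: dY = (mu - sigma^2/2) dt + sigma dB, so Y_t = log(x_0) + (mu - sigma^2/2) t + sigma B_t and hence X_t = x_0 * exp((mu - sigma^2/2) t + sigma B_t).
With mu = 1, sigma = 3/2, x_0 = 5/4, this gives:
  X_t = 5/4 * exp((-1/8) * t + (3/2) * B_t).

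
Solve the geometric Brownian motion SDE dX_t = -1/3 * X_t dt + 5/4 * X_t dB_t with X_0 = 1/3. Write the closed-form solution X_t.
X_t = 1/3 * exp((-107/96) * t + (5/4) * B_t)

For GBM dX = mu X dt + sigma X dB with X_0 = x_0, apply Itô to Y = log X: dY = (mu - sigma^2/2) dt + sigma dB, so Y_t = log(x_0) + (mu - sigma^2/2) t + sigma B_t and hence X_t = x_0 * exp((mu - sigma^2/2) t + sigma B_t).
With mu = -1/3, sigma = 5/4, x_0 = 1/3, this gives:
  X_t = 1/3 * exp((-107/96) * t + (5/4) * B_t).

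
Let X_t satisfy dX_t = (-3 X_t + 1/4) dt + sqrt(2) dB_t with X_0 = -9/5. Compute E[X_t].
E[X_t] = 1/12 - 113*exp(-3*t)/60

Taking expectations and using E[dB_t] = 0, the mean m(t) = E[X_t] satisfies the ODE m'(t) = a m(t) + b with m(0) = x_0. With a = -3, b = 1/4, x_0 = -9/5, the solution is
  m(t) = x_0 * exp(a t) + (b/a) * (exp(a t) - 1)
       = (-9/5) * exp((-3) t) + ((1/4)/(-3)) * (exp((-3) t) - 1)
       = 1/12 - 113*exp(-3*t)/60.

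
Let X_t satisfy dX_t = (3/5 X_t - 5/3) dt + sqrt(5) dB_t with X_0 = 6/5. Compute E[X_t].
E[X_t] = 25/9 - 71*exp(3*t/5)/45

Taking expectations and using E[dB_t] = 0, the mean m(t) = E[X_t] satisfies the ODE m'(t) = a m(t) + b with m(0) = x_0. With a = 3/5, b = -5/3, x_0 = 6/5, the solution is
  m(t) = x_0 * exp(a t) + (b/a) * (exp(a t) - 1)
       = (6/5) * exp((3/5) t) + ((-5/3)/(3/5)) * (exp((3/5) t) - 1)
       = 25/9 - 71*exp(3*t/5)/45.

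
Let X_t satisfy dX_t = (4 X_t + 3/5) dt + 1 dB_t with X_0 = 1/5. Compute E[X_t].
E[X_t] = 7*exp(4*t)/20 - 3/20

Taking expectations and using E[dB_t] = 0, the mean m(t) = E[X_t] satisfies the ODE m'(t) = a m(t) + b with m(0) = x_0. With a = 4, b = 3/5, x_0 = 1/5, the solution is
  m(t) = x_0 * exp(a t) + (b/a) * (exp(a t) - 1)
       = (1/5) * exp(4 t) + ((3/5)/4) * (exp(4 t) - 1)
       = 7*exp(4*t)/20 - 3/20.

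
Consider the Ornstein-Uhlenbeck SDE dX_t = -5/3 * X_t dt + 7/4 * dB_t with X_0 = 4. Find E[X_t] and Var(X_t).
E[X_t] = 4*exp(-5*t/3); Var(X_t) = 147/160 - 147*exp(-10*t/3)/160

The OU SDE dX = -theta X dt + sigma dB admits the integrating factor exp(theta t): d(exp(theta t) X_t) = sigma exp(theta t) dB_t. Integrating from 0 to t:
  X_t = x_0 * exp(-theta t) + sigma * int_0^t exp(-theta (t-s)) dB_s.
The Itô integral has mean 0 and (by the Itô isometry) variance sigma^2 * int_0^t exp(-2 theta (t - s)) ds = sigma^2 * (1 - exp(-2 theta t)) / (2 theta).
With theta = 5/3, sigma = 7/4, x_0 = 4:
  E[X_t] = 4 * exp(-5/3 t) = 4*exp(-5*t/3)
  Var(X_t) = (7/4)^2 * (1 - exp(-2*5/3 t)) / (2 * 5/3) = 147/160 - 147*exp(-10*t/3)/160.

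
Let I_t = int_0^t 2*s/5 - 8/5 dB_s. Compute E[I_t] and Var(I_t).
E[I_t] = 0; Var(I_t) = 4*t*(t^2 - 12*t + 48)/75

The Itô integral of a deterministic integrand f(s) has mean 0 because each increment f(s) * (B_{s+ds} - B_s) has mean 0. By the Itô isometry:
  Var( int_0^t f(s) dB_s ) = E[ (int_0^t f(s) dB_s)^2 ] = int_0^t f(s)^2 ds.
Here f(s) = 2*s/5 - 8/5, so f(s)^2 = 4*(s - 4)^2/25. Integrate:
  int_0^t (4*(s - 4)^2/25) ds = 4*t*(t^2 - 12*t + 48)/75.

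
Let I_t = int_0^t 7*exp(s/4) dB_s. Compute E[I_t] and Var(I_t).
E[I_t] = 0; Var(I_t) = 98*exp(t/2) - 98

The Itô integral of a deterministic integrand f(s) has mean 0 because each increment f(s) * (B_{s+ds} - B_s) has mean 0. By the Itô isometry:
  Var( int_0^t f(s) dB_s ) = E[ (int_0^t f(s) dB_s)^2 ] = int_0^t f(s)^2 ds.
Here f(s) = 7*exp(s/4), so f(s)^2 = 49*exp(s/2). Integrate:
  int_0^t (49*exp(s/2)) ds = 98*exp(t/2) - 98.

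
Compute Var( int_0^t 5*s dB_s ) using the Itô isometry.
Var = 25*t^3/3

The Itô integral of a deterministic integrand f(s) has mean 0 because each increment f(s) * (B_{s+ds} - B_s) has mean 0. By the Itô isometry:
  Var( int_0^t f(s) dB_s ) = E[ (int_0^t f(s) dB_s)^2 ] = int_0^t f(s)^2 ds.
Here f(s) = 5*s, so f(s)^2 = 25*s^2. Integrate:
  int_0^t (25*s^2) ds = 25*t^3/3.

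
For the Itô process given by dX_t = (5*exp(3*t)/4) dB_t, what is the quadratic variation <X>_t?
<X>_t = 25*exp(6*t)/96 - 25/96

For an Itô process dX_t = a(t) dt + b(t) dB_t, the quadratic variation is <X>_t = int_0^t b(s)^2 ds (the drift term does not contribute). Here b(s) = 5*exp(3*s)/4, so
  b(s)^2 = 25*exp(6*s)/16.
Integrating from 0 to t:
  <X>_t = int_0^t (25*exp(6*s)/16) ds = 25*exp(6*t)/96 - 25/96.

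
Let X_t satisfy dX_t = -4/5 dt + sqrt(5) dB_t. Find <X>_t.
<X>_t = 5*t

For an Itô process dX_t = a(t) dt + b(t) dB_t, the quadratic variation is <X>_t = int_0^t b(s)^2 ds (the drift term does not contribute). Here b(s) = sqrt(5), so
  b(s)^2 = 5.
Integrating from 0 to t:
  <X>_t = int_0^t (5) ds = 5*t.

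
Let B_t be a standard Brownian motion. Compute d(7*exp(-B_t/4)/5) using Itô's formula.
d(7*exp(-B_t/4)/5) = (7*exp(-B_t/4)/160) dt + (-7*exp(-B_t/4)/20) dB_t

Itô's formula for f(B_t) gives d f(B_t) = f'(B_t) dB_t + (1/2) f''(B_t) dt. Compute derivatives of f(x) = 7*exp(-x/4)/5:
  f'(x)  = -7*exp(-x/4)/20
  f''(x) = 7*exp(-x/4)/80
Substitute x = B_t and multiply the f'' term by 1/2:
  drift     = (1/2) * (7*exp(-x/4)/80) evaluated at B_t = 7*exp(-B_t/4)/160
  diffusion = (-7*exp(-x/4)/20) evaluated at B_t = -7*exp(-B_t/4)/20
Therefore d(7*exp(-B_t/4)/5) = (7*exp(-B_t/4)/160) dt + (-7*exp(-B_t/4)/20) dB_t.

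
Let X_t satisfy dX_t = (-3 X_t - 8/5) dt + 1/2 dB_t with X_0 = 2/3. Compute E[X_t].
E[X_t] = -8/15 + 6*exp(-3*t)/5

Taking expectations and using E[dB_t] = 0, the mean m(t) = E[X_t] satisfies the ODE m'(t) = a m(t) + b with m(0) = x_0. With a = -3, b = -8/5, x_0 = 2/3, the solution is
  m(t) = x_0 * exp(a t) + (b/a) * (exp(a t) - 1)
       = (2/3) * exp((-3) t) + ((-8/5)/(-3)) * (exp((-3) t) - 1)
       = -8/15 + 6*exp(-3*t)/5.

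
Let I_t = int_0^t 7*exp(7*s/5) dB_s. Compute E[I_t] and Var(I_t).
E[I_t] = 0; Var(I_t) = 35*exp(14*t/5)/2 - 35/2

The Itô integral of a deterministic integrand f(s) has mean 0 because each increment f(s) * (B_{s+ds} - B_s) has mean 0. By the Itô isometry:
  Var( int_0^t f(s) dB_s ) = E[ (int_0^t f(s) dB_s)^2 ] = int_0^t f(s)^2 ds.
Here f(s) = 7*exp(7*s/5), so f(s)^2 = 49*exp(14*s/5). Integrate:
  int_0^t (49*exp(14*s/5)) ds = 35*exp(14*t/5)/2 - 35/2.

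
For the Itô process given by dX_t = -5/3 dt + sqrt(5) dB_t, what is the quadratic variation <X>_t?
<X>_t = 5*t

For an Itô process dX_t = a(t) dt + b(t) dB_t, the quadratic variation is <X>_t = int_0^t b(s)^2 ds (the drift term does not contribute). Here b(s) = sqrt(5), so
  b(s)^2 = 5.
Integrating from 0 to t:
  <X>_t = int_0^t (5) ds = 5*t.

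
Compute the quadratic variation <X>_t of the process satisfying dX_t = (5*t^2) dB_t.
<X>_t = 5*t^5

For an Itô process dX_t = a(t) dt + b(t) dB_t, the quadratic variation is <X>_t = int_0^t b(s)^2 ds (the drift term does not contribute). Here b(s) = 5*s^2, so
  b(s)^2 = 25*s^4.
Integrating from 0 to t:
  <X>_t = int_0^t (25*s^4) ds = 5*t^5.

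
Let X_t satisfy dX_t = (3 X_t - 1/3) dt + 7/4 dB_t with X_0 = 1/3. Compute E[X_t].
E[X_t] = 2*exp(3*t)/9 + 1/9

Taking expectations and using E[dB_t] = 0, the mean m(t) = E[X_t] satisfies the ODE m'(t) = a m(t) + b with m(0) = x_0. With a = 3, b = -1/3, x_0 = 1/3, the solution is
  m(t) = x_0 * exp(a t) + (b/a) * (exp(a t) - 1)
       = (1/3) * exp(3 t) + ((-1/3)/3) * (exp(3 t) - 1)
       = 2*exp(3*t)/9 + 1/9.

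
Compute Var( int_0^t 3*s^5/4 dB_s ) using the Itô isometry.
Var = 9*t^11/176

The Itô integral of a deterministic integrand f(s) has mean 0 because each increment f(s) * (B_{s+ds} - B_s) has mean 0. By the Itô isometry:
  Var( int_0^t f(s) dB_s ) = E[ (int_0^t f(s) dB_s)^2 ] = int_0^t f(s)^2 ds.
Here f(s) = 3*s^5/4, so f(s)^2 = 9*s^10/16. Integrate:
  int_0^t (9*s^10/16) ds = 9*t^11/176.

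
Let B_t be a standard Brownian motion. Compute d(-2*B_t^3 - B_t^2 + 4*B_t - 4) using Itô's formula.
d(-2*B_t^3 - B_t^2 + 4*B_t - 4) = (-6*B_t - 1) dt + (-6*B_t^2 - 2*B_t + 4) dB_t

Itô's formula for f(B_t) gives d f(B_t) = f'(B_t) dB_t + (1/2) f''(B_t) dt. Compute derivatives of f(x) = -2*x^3 - x^2 + 4*x - 4:
  f'(x)  = -6*x^2 - 2*x + 4
  f''(x) = -12*x - 2
Substitute x = B_t and multiply the f'' term by 1/2:
  drift     = (1/2) * (-12*x - 2) evaluated at B_t = -6*B_t - 1
  diffusion = (-6*x^2 - 2*x + 4) evaluated at B_t = -6*B_t^2 - 2*B_t + 4
Therefore d(-2*B_t^3 - B_t^2 + 4*B_t - 4) = (-6*B_t - 1) dt + (-6*B_t^2 - 2*B_t + 4) dB_t.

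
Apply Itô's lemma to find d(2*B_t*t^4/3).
d(2*B_t*t^4/3) = (8*B_t*t^3/3) dt + (2*t^4/3) dB_t

Itô's formula for f(t, x): d f(t, B_t) = (f_t + (1/2) f_xx) dt + f_x dB_t. Compute partials of f(t, x) = 2*t^4*x/3:
  f_t(t,x)  = 8*t^3*x/3
  f_x(t,x)  = 2*t^4/3
  f_xx(t,x) = 0
Assemble drift = f_t + (1/2) f_xx = 8*t^3*x/3 and diffusion = f_x = 2*t^4/3. Substituting x = B_t:
  d(2*B_t*t^4/3) = (8*B_t*t^3/3) dt + (2*t^4/3) dB_t.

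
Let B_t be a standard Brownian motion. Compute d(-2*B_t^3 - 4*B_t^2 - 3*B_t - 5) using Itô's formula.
d(-2*B_t^3 - 4*B_t^2 - 3*B_t - 5) = (-6*B_t - 4) dt + (-6*B_t^2 - 8*B_t - 3) dB_t

Itô's formula for f(B_t) gives d f(B_t) = f'(B_t) dB_t + (1/2) f''(B_t) dt. Compute derivatives of f(x) = -2*x^3 - 4*x^2 - 3*x - 5:
  f'(x)  = -6*x^2 - 8*x - 3
  f''(x) = -12*x - 8
Substitute x = B_t and multiply the f'' term by 1/2:
  drift     = (1/2) * (-12*x - 8) evaluated at B_t = -6*B_t - 4
  diffusion = (-6*x^2 - 8*x - 3) evaluated at B_t = -6*B_t^2 - 8*B_t - 3
Therefore d(-2*B_t^3 - 4*B_t^2 - 3*B_t - 5) = (-6*B_t - 4) dt + (-6*B_t^2 - 8*B_t - 3) dB_t.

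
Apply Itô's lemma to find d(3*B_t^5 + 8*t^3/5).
d(3*B_t^5 + 8*t^3/5) = (30*B_t^3 + 24*t^2/5) dt + (15*B_t^4) dB_t

Itô's formula for f(t, x): d f(t, B_t) = (f_t + (1/2) f_xx) dt + f_x dB_t. Compute partials of f(t, x) = 8*t^3/5 + 3*x^5:
  f_t(t,x)  = 24*t^2/5
  f_x(t,x)  = 15*x^4
  f_xx(t,x) = 60*x^3
Assemble drift = f_t + (1/2) f_xx = 24*t^2/5 + 30*x^3 and diffusion = f_x = 15*x^4. Substituting x = B_t:
  d(3*B_t^5 + 8*t^3/5) = (30*B_t^3 + 24*t^2/5) dt + (15*B_t^4) dB_t.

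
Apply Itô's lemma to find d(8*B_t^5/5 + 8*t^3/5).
d(8*B_t^5/5 + 8*t^3/5) = (16*B_t^3 + 24*t^2/5) dt + (8*B_t^4) dB_t

Itô's formula for f(t, x): d f(t, B_t) = (f_t + (1/2) f_xx) dt + f_x dB_t. Compute partials of f(t, x) = 8*t^3/5 + 8*x^5/5:
  f_t(t,x)  = 24*t^2/5
  f_x(t,x)  = 8*x^4
  f_xx(t,x) = 32*x^3
Assemble drift = f_t + (1/2) f_xx = 24*t^2/5 + 16*x^3 and diffusion = f_x = 8*x^4. Substituting x = B_t:
  d(8*B_t^5/5 + 8*t^3/5) = (16*B_t^3 + 24*t^2/5) dt + (8*B_t^4) dB_t.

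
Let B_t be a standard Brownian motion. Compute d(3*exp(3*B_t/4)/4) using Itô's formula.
d(3*exp(3*B_t/4)/4) = (27*exp(3*B_t/4)/128) dt + (9*exp(3*B_t/4)/16) dB_t

Itô's formula for f(B_t) gives d f(B_t) = f'(B_t) dB_t + (1/2) f''(B_t) dt. Compute derivatives of f(x) = 3*exp(3*x/4)/4:
  f'(x)  = 9*exp(3*x/4)/16
  f''(x) = 27*exp(3*x/4)/64
Substitute x = B_t and multiply the f'' term by 1/2:
  drift     = (1/2) * (27*exp(3*x/4)/64) evaluated at B_t = 27*exp(3*B_t/4)/128
  diffusion = (9*exp(3*x/4)/16) evaluated at B_t = 9*exp(3*B_t/4)/16
Therefore d(3*exp(3*B_t/4)/4) = (27*exp(3*B_t/4)/128) dt + (9*exp(3*B_t/4)/16) dB_t.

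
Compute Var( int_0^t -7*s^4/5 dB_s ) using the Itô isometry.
Var = 49*t^9/225

The Itô integral of a deterministic integrand f(s) has mean 0 because each increment f(s) * (B_{s+ds} - B_s) has mean 0. By the Itô isometry:
  Var( int_0^t f(s) dB_s ) = E[ (int_0^t f(s) dB_s)^2 ] = int_0^t f(s)^2 ds.
Here f(s) = -7*s^4/5, so f(s)^2 = 49*s^8/25. Integrate:
  int_0^t (49*s^8/25) ds = 49*t^9/225.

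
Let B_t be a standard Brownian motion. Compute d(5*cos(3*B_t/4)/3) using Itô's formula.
d(5*cos(3*B_t/4)/3) = (-15*cos(3*B_t/4)/32) dt + (-5*sin(3*B_t/4)/4) dB_t

Itô's formula for f(B_t) gives d f(B_t) = f'(B_t) dB_t + (1/2) f''(B_t) dt. Compute derivatives of f(x) = 5*cos(3*x/4)/3:
  f'(x)  = -5*sin(3*x/4)/4
  f''(x) = -15*cos(3*x/4)/16
Substitute x = B_t and multiply the f'' term by 1/2:
  drift     = (1/2) * (-15*cos(3*x/4)/16) evaluated at B_t = -15*cos(3*B_t/4)/32
  diffusion = (-5*sin(3*x/4)/4) evaluated at B_t = -5*sin(3*B_t/4)/4
Therefore d(5*cos(3*B_t/4)/3) = (-15*cos(3*B_t/4)/32) dt + (-5*sin(3*B_t/4)/4) dB_t.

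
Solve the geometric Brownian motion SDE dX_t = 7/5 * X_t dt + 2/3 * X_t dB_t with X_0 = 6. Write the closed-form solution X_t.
X_t = 6 * exp((53/45) * t + (2/3) * B_t)

For GBM dX = mu X dt + sigma X dB with X_0 = x_0, apply Itô to Y = log X: dY = (mu - sigma^2/2) dt + sigma dB, so Y_t = log(x_0) + (mu - sigma^2/2) t + sigma B_t and hence X_t = x_0 * exp((mu - sigma^2/2) t + sigma B_t).
With mu = 7/5, sigma = 2/3, x_0 = 6, this gives:
  X_t = 6 * exp((53/45) * t + (2/3) * B_t).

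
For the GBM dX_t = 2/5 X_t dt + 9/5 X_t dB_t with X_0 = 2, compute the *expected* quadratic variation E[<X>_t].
E[<X>_t] = 324*exp(101*t/25)/101 - 324/101

<X>_t = int_0^t ((9/5) * X_s)^2 ds. Taking expectation inside the integral: E[<X>_t] = (9/5)^2 * int_0^t E[X_s^2] ds. For GBM, E[X_s^2] = x_0^2 * exp((2 mu + sigma^2) s). Integrating:
  E[<X>_t] = (9/5)^2 * 2^2 * (exp((2*(2/5) + (9/5)^2) t) - 1) / (2*(2/5) + (9/5)^2)
           = (9/5)^2 * 2^2 * (exp((101/25) t) - 1) / (101/25) = 324*exp(101*t/25)/101 - 324/101.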